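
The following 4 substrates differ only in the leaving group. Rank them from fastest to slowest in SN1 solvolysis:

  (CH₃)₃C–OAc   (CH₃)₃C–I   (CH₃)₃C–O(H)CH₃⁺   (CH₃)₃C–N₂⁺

(CH₃)₃C–N₂⁺ > (CH₃)₃C–I > (CH₃)₃C–O(H)CH₃⁺ > (CH₃)₃C–OAc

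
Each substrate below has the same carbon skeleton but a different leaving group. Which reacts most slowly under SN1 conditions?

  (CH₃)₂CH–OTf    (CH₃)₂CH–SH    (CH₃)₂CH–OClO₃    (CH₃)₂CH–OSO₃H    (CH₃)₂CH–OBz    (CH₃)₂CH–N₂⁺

Same R in every case — rank the leaving groups.
Leaving-group ability tracks the stability of the departed species; conjugate-acid pKₐ is the usual yardstick (lower pKₐ → better LG).
(CH₃)₂CH–N₂⁺ loses N₂: no meaningful conjugate acid; N₂ departs as an exceptionally stable neutral molecule
(CH₃)₂CH–OTf loses OTf⁻: pKₐ(CF₃SO₃H (triflic acid)) ≈ -14
(CH₃)₂CH–OClO₃ loses ClO₄⁻: pKₐ(HClO₄) ≈ -10
(CH₃)₂CH–OSO₃H loses HSO₄⁻: pKₐ(H₂SO₄) ≈ -3
(CH₃)₂CH–OBz loses PhCOO⁻: pKₐ(C₆H₅COOH) ≈ 4.2
(CH₃)₂CH–SH loses HS⁻: pKₐ(H₂S) ≈ 7

(CH₃)₂CH–SH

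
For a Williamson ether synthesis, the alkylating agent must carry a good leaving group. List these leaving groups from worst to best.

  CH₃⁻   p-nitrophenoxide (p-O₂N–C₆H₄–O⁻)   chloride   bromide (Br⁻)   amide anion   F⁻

CH₃⁻ < amide anion < p-nitrophenoxide (p-O₂N–C₆H₄–O⁻) < F⁻ < chloride < bromide (Br⁻)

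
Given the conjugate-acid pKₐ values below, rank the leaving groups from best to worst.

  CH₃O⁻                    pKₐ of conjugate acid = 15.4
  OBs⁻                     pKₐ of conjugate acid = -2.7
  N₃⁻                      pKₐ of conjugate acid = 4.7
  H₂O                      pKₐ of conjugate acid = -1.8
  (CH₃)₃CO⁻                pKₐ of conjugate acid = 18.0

Lower conjugate-acid pKₐ ⇒ weaker base ⇒ better leaving group.
Sorting by the given values: OBs⁻ (-2.7), H₂O (-1.8), N₃⁻ (4.7), CH₃O⁻ (15.4), (CH₃)₃CO⁻ (18.0).

OBs⁻ > H₂O > N₃⁻ > CH₃O⁻ > (CH₃)₃CO⁻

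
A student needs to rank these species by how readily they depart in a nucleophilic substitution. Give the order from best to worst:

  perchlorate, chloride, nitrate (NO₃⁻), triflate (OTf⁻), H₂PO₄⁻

triflate (OTf⁻) > perchlorate > chloride > nitrate (NO₃⁻) > H₂PO₄⁻

Leaving-group ability tracks the stability of the departed species; conjugate-acid pKₐ is the usual yardstick (lower pKₐ → better LG).
triflate (OTf⁻): pKₐ(CF₃SO₃H (triflic acid)) ≈ -14 — charge spread over three oxygens and a CF₃ group; the premier leaving group in synthesis
perchlorate: pKₐ(HClO₄) ≈ -10
chloride: pKₐ(HCl) ≈ -7 — moderately weak base
nitrate (NO₃⁻): pKₐ(HNO₃) ≈ -1.3 — resonance-delocalised over three oxygens
H₂PO₄⁻: pKₐ(H₃PO₄) ≈ 2.1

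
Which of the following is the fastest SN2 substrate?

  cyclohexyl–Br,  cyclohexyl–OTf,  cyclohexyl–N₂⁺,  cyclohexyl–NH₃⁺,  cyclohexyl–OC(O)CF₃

Same R in every case — rank the leaving groups.
Leaving-group ability tracks the stability of the departed species; conjugate-acid pKₐ is the usual yardstick (lower pKₐ → better LG).
cyclohexyl–N₂⁺ loses N₂: no meaningful conjugate acid; N₂ departs as an exceptionally stable neutral molecule
cyclohexyl–OTf loses OTf⁻: pKₐ(CF₃SO₃H (triflic acid)) ≈ -14
cyclohexyl–Br loses Br⁻: pKₐ(HBr) ≈ -9
cyclohexyl–OC(O)CF₃ loses CF₃COO⁻: pKₐ(CF₃COOH) ≈ 0.2
cyclohexyl–NH₃⁺ loses NH₃: pKₐ(NH₄⁺) ≈ 9.2

cyclohexyl–N₂⁺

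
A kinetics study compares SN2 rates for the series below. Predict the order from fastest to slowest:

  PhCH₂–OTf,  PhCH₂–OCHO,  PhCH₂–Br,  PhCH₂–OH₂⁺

PhCH₂–OTf > PhCH₂–Br > PhCH₂–OH₂⁺ > PhCH₂–OCHO

Identical carbon frameworks mean the comparison reduces to leaving-group quality.
The more stable X⁻ (or X) is on its own — i.e. the weaker a base it is — the better a leaving group it makes.
PhCH₂–OTf loses OTf⁻: pKₐ(CF₃SO₃H (triflic acid)) ≈ -14
PhCH₂–Br loses Br⁻: pKₐ(HBr) ≈ -9
PhCH₂–OH₂⁺ loses H₂O: pKₐ(H₃O⁺) ≈ -1.7
PhCH₂–OCHO loses HCOO⁻: pKₐ(HCOOH) ≈ 3.8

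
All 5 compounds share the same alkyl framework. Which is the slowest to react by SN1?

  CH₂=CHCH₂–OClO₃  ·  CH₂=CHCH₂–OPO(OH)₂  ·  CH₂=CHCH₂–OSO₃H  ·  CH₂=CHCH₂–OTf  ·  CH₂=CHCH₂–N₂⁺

CH₂=CHCH₂–OPO(OH)₂

Same R in every case — rank the leaving groups.
The more stable X⁻ (or X) is on its own — i.e. the weaker a base it is — the better a leaving group it makes.
CH₂=CHCH₂–N₂⁺ loses N₂: no meaningful conjugate acid; N₂ departs as an exceptionally stable neutral molecule
CH₂=CHCH₂–OTf loses OTf⁻: pKₐ(CF₃SO₃H (triflic acid)) ≈ -14
CH₂=CHCH₂–OClO₃ loses ClO₄⁻: pKₐ(HClO₄) ≈ -10
CH₂=CHCH₂–OSO₃H loses HSO₄⁻: pKₐ(H₂SO₄) ≈ -3
CH₂=CHCH₂–OPO(OH)₂ loses H₂PO₄⁻: pKₐ(H₃PO₄) ≈ 2.1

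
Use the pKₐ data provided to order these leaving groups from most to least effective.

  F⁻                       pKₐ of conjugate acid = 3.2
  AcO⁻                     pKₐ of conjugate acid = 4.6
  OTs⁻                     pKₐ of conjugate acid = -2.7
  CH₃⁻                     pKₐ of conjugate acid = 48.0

Lower conjugate-acid pKₐ ⇒ weaker base ⇒ better leaving group.
Sorting by the given values: OTs⁻ (-2.7), F⁻ (3.2), AcO⁻ (4.6), CH₃⁻ (48.0).

OTs⁻ > F⁻ > AcO⁻ > CH₃⁻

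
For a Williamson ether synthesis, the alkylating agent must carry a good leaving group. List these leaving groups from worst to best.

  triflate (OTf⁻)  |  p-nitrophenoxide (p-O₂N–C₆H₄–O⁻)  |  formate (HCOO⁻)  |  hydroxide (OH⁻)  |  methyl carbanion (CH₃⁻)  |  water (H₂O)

triflate (OTf⁻): pKₐ(CF₃SO₃H (triflic acid)) ≈ -14 — charge spread over three oxygens and a CF₃ group; the premier leaving group in synthesis
water (H₂O): pKₐ(H₃O⁺) ≈ -1.7
formate (HCOO⁻): pKₐ(HCOOH) ≈ 3.8
p-nitrophenoxide (p-O₂N–C₆H₄–O⁻): pKₐ(p-nitrophenol) ≈ 7.2 — nitro group delocalises the charge; the classic chromogenic LG
hydroxide (OH⁻): pKₐ(H₂O) ≈ 15.7 — strong base; essentially never leaves without prior activation
methyl carbanion (CH₃⁻): pKₐ(CH₄) ≈ 48 — unstabilised carbanion; the worst conceivable leaving group
Reversing gives the worst-to-best order requested.

methyl carbanion (CH₃⁻) < hydroxide (OH⁻) < p-nitrophenoxide (p-O₂N–C₆H₄–O⁻) < formate (HCOO⁻) < water (H₂O) < triflate (OTf⁻)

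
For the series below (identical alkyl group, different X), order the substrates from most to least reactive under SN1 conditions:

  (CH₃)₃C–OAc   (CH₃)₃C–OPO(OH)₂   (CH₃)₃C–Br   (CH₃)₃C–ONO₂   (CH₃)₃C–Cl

With the same alkyl group throughout, only the leaving group differentiates the rates.
A good leaving group is a weak base: the lower the pKₐ of its conjugate acid, the more readily it departs.
(CH₃)₃C–Br loses Br⁻: pKₐ(HBr) ≈ -9
(CH₃)₃C–Cl loses Cl⁻: pKₐ(HCl) ≈ -7
(CH₃)₃C–ONO₂ loses NO₃⁻: pKₐ(HNO₃) ≈ -1.3
(CH₃)₃C–OPO(OH)₂ loses H₂PO₄⁻: pKₐ(H₃PO₄) ≈ 2.1
(CH₃)₃C–OAc loses AcO⁻: pKₐ(CH₃COOH) ≈ 4.8

(CH₃)₃C–Br > (CH₃)₃C–Cl > (CH₃)₃C–ONO₂ > (CH₃)₃C–OPO(OH)₂ > (CH₃)₃C–OAc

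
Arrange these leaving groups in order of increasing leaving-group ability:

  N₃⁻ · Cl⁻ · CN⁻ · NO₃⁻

CN⁻ < N₃⁻ < NO₃⁻ < Cl⁻

Leaving-group ability tracks the stability of the departed species; conjugate-acid pKₐ is the usual yardstick (lower pKₐ → better LG).
Cl⁻: pKₐ(HCl) ≈ -7 — moderately weak base
NO₃⁻: pKₐ(HNO₃) ≈ -1.3 — resonance-delocalised over three oxygens
N₃⁻: pKₐ(HN₃) ≈ 4.7 — linear, resonance-stabilised
CN⁻: pKₐ(HCN) ≈ 9.2 — sp carbon stabilises the charge somewhat, but still a poor LG
Reversing gives the worst-to-best order requested.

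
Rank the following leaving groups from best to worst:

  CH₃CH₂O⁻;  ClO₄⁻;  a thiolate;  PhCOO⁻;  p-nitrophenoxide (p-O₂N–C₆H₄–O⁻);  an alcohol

ClO₄⁻ > an alcohol > PhCOO⁻ > p-nitrophenoxide (p-O₂N–C₆H₄–O⁻) > a thiolate > CH₃CH₂O⁻

Rank by basicity of the departing species: weakest base leaves most easily.
ClO₄⁻: pKₐ(HClO₄) ≈ -10 — extremely weak base; rarely used for safety reasons
an alcohol: pKₐ(R'OH₂⁺) ≈ -2.4 — neutral; leaves from a protonated ether (an oxonium ion, R–O(H)R'⁺)
PhCOO⁻: pKₐ(C₆H₅COOH) ≈ 4.2 — aryl carboxylate
p-nitrophenoxide (p-O₂N–C₆H₄–O⁻): pKₐ(p-nitrophenol) ≈ 7.2 — nitro group delocalises the charge; the classic chromogenic LG
a thiolate: pKₐ(RSH (a thiol)) ≈ 10.5 — moderately basic; rarely leaves without activation
CH₃CH₂O⁻: pKₐ(CH₃CH₂OH) ≈ 16 — strong base; alkoxides do not leave unassisted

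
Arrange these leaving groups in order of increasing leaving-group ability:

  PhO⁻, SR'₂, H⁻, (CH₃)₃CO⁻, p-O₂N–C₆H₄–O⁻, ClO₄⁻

H⁻ < (CH₃)₃CO⁻ < PhO⁻ < p-O₂N–C₆H₄–O⁻ < SR'₂ < ClO₄⁻

ClO₄⁻: pKₐ(HClO₄) ≈ -10
SR'₂: pKₐ(R'₂SH⁺) ≈ -7
p-O₂N–C₆H₄–O⁻: pKₐ(p-nitrophenol) ≈ 7.2
PhO⁻: pKₐ(C₆H₅OH (phenol)) ≈ 10
(CH₃)₃CO⁻: pKₐ(t-BuOH) ≈ 18
H⁻: pKₐ(H₂) ≈ 36
The question asks for worst first, so the sequence is read in increasing leaving-group ability.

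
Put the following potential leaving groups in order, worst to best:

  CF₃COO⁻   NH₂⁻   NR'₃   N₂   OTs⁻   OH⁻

NH₂⁻ < OH⁻ < NR'₃ < CF₃COO⁻ < OTs⁻ < N₂

Rank by basicity of the departing species: weakest base leaves most easily.
N₂: no meaningful conjugate acid; N₂ departs as an exceptionally stable neutral molecule
OTs⁻: pKₐ(p-CH₃C₆H₄SO₃H (TsOH)) ≈ -2.8
CF₃COO⁻: pKₐ(CF₃COOH) ≈ 0.2
NR'₃: pKₐ(R'₃NH⁺) ≈ 10.7
OH⁻: pKₐ(H₂O) ≈ 15.7
NH₂⁻: pKₐ(NH₃) ≈ 38
The question asks for worst first, so the sequence is read in increasing leaving-group ability.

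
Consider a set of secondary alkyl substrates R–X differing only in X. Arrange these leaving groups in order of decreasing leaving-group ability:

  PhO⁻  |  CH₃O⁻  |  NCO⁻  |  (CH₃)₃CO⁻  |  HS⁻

NCO⁻ > HS⁻ > PhO⁻ > CH₃O⁻ > (CH₃)₃CO⁻

NCO⁻: pKₐ(HOCN) ≈ 3.5
HS⁻: pKₐ(H₂S) ≈ 7
PhO⁻: pKₐ(C₆H₅OH (phenol)) ≈ 10
CH₃O⁻: pKₐ(CH₃OH) ≈ 15.5
(CH₃)₃CO⁻: pKₐ(t-BuOH) ≈ 18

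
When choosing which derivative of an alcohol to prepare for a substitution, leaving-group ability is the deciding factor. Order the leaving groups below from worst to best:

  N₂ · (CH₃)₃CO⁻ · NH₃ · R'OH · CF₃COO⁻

(CH₃)₃CO⁻ < NH₃ < CF₃COO⁻ < R'OH < N₂

N₂: no meaningful conjugate acid; N₂ departs as an exceptionally stable neutral molecule
R'OH: pKₐ(R'OH₂⁺) ≈ -2.4 — neutral; leaves from a protonated ether (an oxonium ion, R–O(H)R'⁺)
CF₃COO⁻: pKₐ(CF₃COOH) ≈ 0.2 — strongly electron-withdrawing CF₃ stabilises the carboxylate
NH₃: pKₐ(NH₄⁺) ≈ 9.2 — neutral but moderately basic; leaves from R–NH₃⁺
(CH₃)₃CO⁻: pKₐ(t-BuOH) ≈ 18
Reversing gives the worst-to-best order requested.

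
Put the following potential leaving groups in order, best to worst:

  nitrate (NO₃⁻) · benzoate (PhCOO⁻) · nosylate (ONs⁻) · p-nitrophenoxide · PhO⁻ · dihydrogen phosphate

A good leaving group is a weak base: the lower the pKₐ of its conjugate acid, the more readily it departs.
nosylate (ONs⁻): pKₐ(p-O₂NC₆H₄SO₃H) ≈ -3.5
nitrate (NO₃⁻): pKₐ(HNO₃) ≈ -1.3
dihydrogen phosphate: pKₐ(H₃PO₄) ≈ 2.1
benzoate (PhCOO⁻): pKₐ(C₆H₅COOH) ≈ 4.2
p-nitrophenoxide: pKₐ(p-nitrophenol) ≈ 7.2
PhO⁻: pKₐ(C₆H₅OH (phenol)) ≈ 10

nosylate (ONs⁻) > nitrate (NO₃⁻) > dihydrogen phosphate > benzoate (PhCOO⁻) > p-nitrophenoxide > PhO⁻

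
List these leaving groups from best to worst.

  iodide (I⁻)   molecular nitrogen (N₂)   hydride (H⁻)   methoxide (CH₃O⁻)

molecular nitrogen (N₂) > iodide (I⁻) > methoxide (CH₃O⁻) > hydride (H⁻)

A good leaving group is a weak base: the lower the pKₐ of its conjugate acid, the more readily it departs.
molecular nitrogen (N₂): no meaningful conjugate acid; N₂ departs as an exceptionally stable neutral molecule
iodide (I⁻): pKₐ(HI) ≈ -10 — large, highly polarisable; very weak base
methoxide (CH₃O⁻): pKₐ(CH₃OH) ≈ 15.5 — strong base; alkoxides do not leave unassisted
hydride (H⁻): pKₐ(H₂) ≈ 36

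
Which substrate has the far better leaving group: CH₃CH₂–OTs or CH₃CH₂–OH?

From CH₃CH₂–OH the departing group would be OH⁻ (pKₐ(H₂O) ≈ 15.7). Strong base; essentially never leaves without prior activation.
From CH₃CH₂–OTs the leaving group is OTs⁻ (pKₐ(p-CH₃C₆H₄SO₃H (TsOH)) ≈ -2.8). Resonance-delocalised arenesulfonate.
(In practice CH₃CH₂–OTs is made from CH₃CH₂–OH by treatment with TsCl / pyridine, converting the hydroxyl into a tosylate.)

CH₃CH₂–OTs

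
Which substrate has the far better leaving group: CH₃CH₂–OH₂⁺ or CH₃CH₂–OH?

From CH₃CH₂–OH the departing group would be OH⁻ (pKₐ(H₂O) ≈ 15.7). Strong base; essentially never leaves without prior activation.
From CH₃CH₂–OH₂⁺ the leaving group is H₂O (pKₐ(H₃O⁺) ≈ -1.7). Neutral; leaves from a protonated alcohol (R–OH₂⁺).
(In practice CH₃CH₂–OH₂⁺ is made from CH₃CH₂–OH by protonation with strong acid, converting the leaving group from hydroxide to neutral water.)

CH₃CH₂–OH₂⁺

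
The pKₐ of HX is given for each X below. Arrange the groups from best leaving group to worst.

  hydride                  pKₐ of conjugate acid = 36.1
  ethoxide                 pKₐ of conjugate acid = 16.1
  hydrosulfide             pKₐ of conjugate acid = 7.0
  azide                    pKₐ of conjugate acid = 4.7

Lower conjugate-acid pKₐ ⇒ weaker base ⇒ better leaving group.
Sorting by the given values: azide (4.7), hydrosulfide (7.0), ethoxide (16.1), hydride (36.1).

azide > hydrosulfide > ethoxide > hydride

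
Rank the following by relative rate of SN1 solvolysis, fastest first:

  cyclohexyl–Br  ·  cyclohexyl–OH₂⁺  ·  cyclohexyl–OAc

cyclohexyl–Br > cyclohexyl–OH₂⁺ > cyclohexyl–OAc

Identical carbon frameworks mean the comparison reduces to leaving-group quality.
Rank by basicity of the departing species: weakest base leaves most easily.
cyclohexyl–Br loses Br⁻: pKₐ(HBr) ≈ -9
cyclohexyl–OH₂⁺ loses H₂O: pKₐ(H₃O⁺) ≈ -1.7
cyclohexyl–OAc loses AcO⁻: pKₐ(CH₃COOH) ≈ 4.8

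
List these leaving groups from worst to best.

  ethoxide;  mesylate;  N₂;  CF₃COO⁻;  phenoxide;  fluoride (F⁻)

N₂: no meaningful conjugate acid; N₂ departs as an exceptionally stable neutral molecule
mesylate: pKₐ(CH₃SO₃H (MsOH)) ≈ -1.9
CF₃COO⁻: pKₐ(CF₃COOH) ≈ 0.2 — strongly electron-withdrawing CF₃ stabilises the carboxylate
fluoride (F⁻): pKₐ(HF) ≈ 3.2 — small and strongly basic; the poor halide leaving group
phenoxide: pKₐ(C₆H₅OH (phenol)) ≈ 10 — resonance into the ring helps, but still a poor LG
ethoxide: pKₐ(CH₃CH₂OH) ≈ 16 — strong base; alkoxides do not leave unassisted
The question asks for worst first, so the sequence is read in increasing leaving-group ability.

ethoxide < phenoxide < fluoride (F⁻) < CF₃COO⁻ < mesylate < N₂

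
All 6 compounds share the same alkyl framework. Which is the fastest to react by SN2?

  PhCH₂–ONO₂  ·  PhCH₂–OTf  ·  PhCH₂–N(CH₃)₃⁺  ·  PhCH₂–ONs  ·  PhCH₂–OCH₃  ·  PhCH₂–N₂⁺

Same R in every case — rank the leaving groups.
A good leaving group is a weak base: the lower the pKₐ of its conjugate acid, the more readily it departs.
PhCH₂–N₂⁺ loses N₂: no meaningful conjugate acid; N₂ departs as an exceptionally stable neutral molecule
PhCH₂–OTf loses OTf⁻: pKₐ(CF₃SO₃H (triflic acid)) ≈ -14
PhCH₂–ONs loses ONs⁻: pKₐ(p-O₂NC₆H₄SO₃H) ≈ -3.5
PhCH₂–ONO₂ loses NO₃⁻: pKₐ(HNO₃) ≈ -1.3
PhCH₂–N(CH₃)₃⁺ loses NR'₃: pKₐ(R'₃NH⁺) ≈ 10.7
PhCH₂–OCH₃ loses CH₃O⁻: pKₐ(CH₃OH) ≈ 15.5

PhCH₂–N₂⁺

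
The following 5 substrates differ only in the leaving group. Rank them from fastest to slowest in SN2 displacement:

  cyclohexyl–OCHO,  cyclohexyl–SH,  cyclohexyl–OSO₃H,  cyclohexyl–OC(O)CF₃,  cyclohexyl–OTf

cyclohexyl–OTf > cyclohexyl–OSO₃H > cyclohexyl–OC(O)CF₃ > cyclohexyl–OCHO > cyclohexyl–SH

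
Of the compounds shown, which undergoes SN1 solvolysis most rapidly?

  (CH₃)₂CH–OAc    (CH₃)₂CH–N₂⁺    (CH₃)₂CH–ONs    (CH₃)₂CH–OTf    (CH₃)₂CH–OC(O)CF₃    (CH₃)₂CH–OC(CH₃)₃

The skeletons are identical, so relative rate is governed entirely by leaving-group ability.
Leaving-group ability tracks the stability of the departed species; conjugate-acid pKₐ is the usual yardstick (lower pKₐ → better LG).
(CH₃)₂CH–N₂⁺ loses N₂: no meaningful conjugate acid; N₂ departs as an exceptionally stable neutral molecule
(CH₃)₂CH–OTf loses OTf⁻: pKₐ(CF₃SO₃H (triflic acid)) ≈ -14
(CH₃)₂CH–ONs loses ONs⁻: pKₐ(p-O₂NC₆H₄SO₃H) ≈ -3.5
(CH₃)₂CH–OC(O)CF₃ loses CF₃COO⁻: pKₐ(CF₃COOH) ≈ 0.2
(CH₃)₂CH–OAc loses AcO⁻: pKₐ(CH₃COOH) ≈ 4.8
(CH₃)₂CH–OC(CH₃)₃ loses (CH₃)₃CO⁻: pKₐ(t-BuOH) ≈ 18

(CH₃)₂CH–N₂⁺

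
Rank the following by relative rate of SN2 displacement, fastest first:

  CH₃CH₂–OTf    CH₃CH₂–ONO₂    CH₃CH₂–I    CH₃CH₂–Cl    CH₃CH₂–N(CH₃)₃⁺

CH₃CH₂–OTf > CH₃CH₂–I > CH₃CH₂–Cl > CH₃CH₂–ONO₂ > CH₃CH₂–N(CH₃)₃⁺

Same R in every case — rank the leaving groups.
Leaving-group ability tracks the stability of the departed species; conjugate-acid pKₐ is the usual yardstick (lower pKₐ → better LG).
CH₃CH₂–OTf loses OTf⁻: pKₐ(CF₃SO₃H (triflic acid)) ≈ -14
CH₃CH₂–I loses I⁻: pKₐ(HI) ≈ -10
CH₃CH₂–Cl loses Cl⁻: pKₐ(HCl) ≈ -7
CH₃CH₂–ONO₂ loses NO₃⁻: pKₐ(HNO₃) ≈ -1.3
CH₃CH₂–N(CH₃)₃⁺ loses NR'₃: pKₐ(R'₃NH⁺) ≈ 10.7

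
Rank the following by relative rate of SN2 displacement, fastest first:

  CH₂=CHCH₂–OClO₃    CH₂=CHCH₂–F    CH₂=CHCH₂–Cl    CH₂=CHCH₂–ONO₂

CH₂=CHCH₂–OClO₃ > CH₂=CHCH₂–Cl > CH₂=CHCH₂–ONO₂ > CH₂=CHCH₂–F

The skeletons are identical, so relative rate is governed entirely by leaving-group ability.
A good leaving group is a weak base: the lower the pKₐ of its conjugate acid, the more readily it departs.
CH₂=CHCH₂–OClO₃ loses ClO₄⁻: pKₐ(HClO₄) ≈ -10
CH₂=CHCH₂–Cl loses Cl⁻: pKₐ(HCl) ≈ -7
CH₂=CHCH₂–ONO₂ loses NO₃⁻: pKₐ(HNO₃) ≈ -1.3
CH₂=CHCH₂–F loses F⁻: pKₐ(HF) ≈ 3.2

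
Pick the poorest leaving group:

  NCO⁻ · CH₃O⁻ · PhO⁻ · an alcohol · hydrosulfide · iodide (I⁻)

The more stable X⁻ (or X) is on its own — i.e. the weaker a base it is — the better a leaving group it makes.
iodide (I⁻): pKₐ(HI) ≈ -10
an alcohol: pKₐ(R'OH₂⁺) ≈ -2.4
NCO⁻: pKₐ(HOCN) ≈ 3.5
hydrosulfide: pKₐ(H₂S) ≈ 7
PhO⁻: pKₐ(C₆H₅OH (phenol)) ≈ 10
CH₃O⁻: pKₐ(CH₃OH) ≈ 15.5

CH₃O⁻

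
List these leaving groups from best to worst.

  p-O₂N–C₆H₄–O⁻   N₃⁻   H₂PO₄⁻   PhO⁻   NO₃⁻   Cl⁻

Cl⁻ > NO₃⁻ > H₂PO₄⁻ > N₃⁻ > p-O₂N–C₆H₄–O⁻ > PhO⁻

A good leaving group is a weak base: the lower the pKₐ of its conjugate acid, the more readily it departs.
Cl⁻: pKₐ(HCl) ≈ -7
NO₃⁻: pKₐ(HNO₃) ≈ -1.3
H₂PO₄⁻: pKₐ(H₃PO₄) ≈ 2.1
N₃⁻: pKₐ(HN₃) ≈ 4.7
p-O₂N–C₆H₄–O⁻: pKₐ(p-nitrophenol) ≈ 7.2
PhO⁻: pKₐ(C₆H₅OH (phenol)) ≈ 10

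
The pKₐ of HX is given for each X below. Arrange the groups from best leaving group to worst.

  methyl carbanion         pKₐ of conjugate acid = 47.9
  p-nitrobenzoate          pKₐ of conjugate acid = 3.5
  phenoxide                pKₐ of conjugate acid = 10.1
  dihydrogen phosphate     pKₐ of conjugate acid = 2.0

Lower conjugate-acid pKₐ ⇒ weaker base ⇒ better leaving group.
Sorting by the given values: dihydrogen phosphate (2.0), p-nitrobenzoate (3.5), phenoxide (10.1), methyl carbanion (47.9).

dihydrogen phosphate > p-nitrobenzoate > phenoxide > methyl carbanion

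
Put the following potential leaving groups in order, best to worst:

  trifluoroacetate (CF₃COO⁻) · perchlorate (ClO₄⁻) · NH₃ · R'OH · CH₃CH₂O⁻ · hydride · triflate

Leaving-group ability tracks the stability of the departed species; conjugate-acid pKₐ is the usual yardstick (lower pKₐ → better LG).
triflate: pKₐ(CF₃SO₃H (triflic acid)) ≈ -14
perchlorate (ClO₄⁻): pKₐ(HClO₄) ≈ -10
R'OH: pKₐ(R'OH₂⁺) ≈ -2.4
trifluoroacetate (CF₃COO⁻): pKₐ(CF₃COOH) ≈ 0.2
NH₃: pKₐ(NH₄⁺) ≈ 9.2
CH₃CH₂O⁻: pKₐ(CH₃CH₂OH) ≈ 16
hydride: pKₐ(H₂) ≈ 36

triflate > perchlorate (ClO₄⁻) > R'OH > trifluoroacetate (CF₃COO⁻) > NH₃ > CH₃CH₂O⁻ > hydride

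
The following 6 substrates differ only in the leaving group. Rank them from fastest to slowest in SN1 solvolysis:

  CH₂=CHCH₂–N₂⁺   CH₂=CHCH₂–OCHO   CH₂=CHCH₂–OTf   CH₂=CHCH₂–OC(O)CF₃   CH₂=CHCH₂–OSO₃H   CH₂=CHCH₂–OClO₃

CH₂=CHCH₂–N₂⁺ > CH₂=CHCH₂–OTf > CH₂=CHCH₂–OClO₃ > CH₂=CHCH₂–OSO₃H > CH₂=CHCH₂–OC(O)CF₃ > CH₂=CHCH₂–OCHO

Same R in every case — rank the leaving groups.
A good leaving group is a weak base: the lower the pKₐ of its conjugate acid, the more readily it departs.
CH₂=CHCH₂–N₂⁺ loses N₂: no meaningful conjugate acid; N₂ departs as an exceptionally stable neutral molecule
CH₂=CHCH₂–OTf loses OTf⁻: pKₐ(CF₃SO₃H (triflic acid)) ≈ -14
CH₂=CHCH₂–OClO₃ loses ClO₄⁻: pKₐ(HClO₄) ≈ -10
CH₂=CHCH₂–OSO₃H loses HSO₄⁻: pKₐ(H₂SO₄) ≈ -3
CH₂=CHCH₂–OC(O)CF₃ loses CF₃COO⁻: pKₐ(CF₃COOH) ≈ 0.2
CH₂=CHCH₂–OCHO loses HCOO⁻: pKₐ(HCOOH) ≈ 3.8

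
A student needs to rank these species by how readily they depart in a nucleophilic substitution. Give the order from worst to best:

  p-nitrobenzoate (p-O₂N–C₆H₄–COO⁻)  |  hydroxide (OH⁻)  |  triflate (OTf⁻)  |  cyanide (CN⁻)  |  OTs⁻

hydroxide (OH⁻) < cyanide (CN⁻) < p-nitrobenzoate (p-O₂N–C₆H₄–COO⁻) < OTs⁻ < triflate (OTf⁻)

triflate (OTf⁻): pKₐ(CF₃SO₃H (triflic acid)) ≈ -14 — charge spread over three oxygens and a CF₃ group; the premier leaving group in synthesis
OTs⁻: pKₐ(p-CH₃C₆H₄SO₃H (TsOH)) ≈ -2.8 — resonance-delocalised arenesulfonate
p-nitrobenzoate (p-O₂N–C₆H₄–COO⁻): pKₐ(p-nitrobenzoic acid) ≈ 3.4 — electron-withdrawing nitro group stabilises the carboxylate
cyanide (CN⁻): pKₐ(HCN) ≈ 9.2 — sp carbon stabilises the charge somewhat, but still a poor LG
hydroxide (OH⁻): pKₐ(H₂O) ≈ 15.7 — strong base; essentially never leaves without prior activation
The question asks for worst first, so the sequence is read in increasing leaving-group ability.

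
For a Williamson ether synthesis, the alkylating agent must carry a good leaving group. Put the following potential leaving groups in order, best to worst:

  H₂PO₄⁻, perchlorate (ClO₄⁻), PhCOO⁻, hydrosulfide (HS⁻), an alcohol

perchlorate (ClO₄⁻) > an alcohol > H₂PO₄⁻ > PhCOO⁻ > hydrosulfide (HS⁻)

The more stable X⁻ (or X) is on its own — i.e. the weaker a base it is — the better a leaving group it makes.
perchlorate (ClO₄⁻): pKₐ(HClO₄) ≈ -10
an alcohol: pKₐ(R'OH₂⁺) ≈ -2.4
H₂PO₄⁻: pKₐ(H₃PO₄) ≈ 2.1
PhCOO⁻: pKₐ(C₆H₅COOH) ≈ 4.2
hydrosulfide (HS⁻): pKₐ(H₂S) ≈ 7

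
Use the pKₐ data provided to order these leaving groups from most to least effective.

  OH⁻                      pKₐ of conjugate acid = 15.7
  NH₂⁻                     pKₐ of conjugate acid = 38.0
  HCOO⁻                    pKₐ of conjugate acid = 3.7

Lower conjugate-acid pKₐ ⇒ weaker base ⇒ better leaving group.
Sorting by the given values: HCOO⁻ (3.7), OH⁻ (15.7), NH₂⁻ (38.0).

HCOO⁻ > OH⁻ > NH₂⁻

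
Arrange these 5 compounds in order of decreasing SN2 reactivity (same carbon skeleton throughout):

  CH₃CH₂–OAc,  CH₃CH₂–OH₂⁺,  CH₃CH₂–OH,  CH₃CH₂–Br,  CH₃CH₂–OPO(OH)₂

CH₃CH₂–Br > CH₃CH₂–OH₂⁺ > CH₃CH₂–OPO(OH)₂ > CH₃CH₂–OAc > CH₃CH₂–OH

With the same alkyl group throughout, only the leaving group differentiates the rates.
The more stable X⁻ (or X) is on its own — i.e. the weaker a base it is — the better a leaving group it makes.
CH₃CH₂–Br loses Br⁻: pKₐ(HBr) ≈ -9
CH₃CH₂–OH₂⁺ loses H₂O: pKₐ(H₃O⁺) ≈ -1.7
CH₃CH₂–OPO(OH)₂ loses H₂PO₄⁻: pKₐ(H₃PO₄) ≈ 2.1
CH₃CH₂–OAc loses AcO⁻: pKₐ(CH₃COOH) ≈ 4.8
CH₃CH₂–OH loses OH⁻: pKₐ(H₂O) ≈ 15.7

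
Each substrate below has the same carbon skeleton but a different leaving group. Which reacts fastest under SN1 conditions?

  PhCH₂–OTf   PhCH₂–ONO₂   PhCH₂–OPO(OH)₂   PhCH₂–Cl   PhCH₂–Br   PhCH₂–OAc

With the same alkyl group throughout, only the leaving group differentiates the rates.
Leaving-group ability tracks the stability of the departed species; conjugate-acid pKₐ is the usual yardstick (lower pKₐ → better LG).
PhCH₂–OTf loses OTf⁻: pKₐ(CF₃SO₃H (triflic acid)) ≈ -14
PhCH₂–Br loses Br⁻: pKₐ(HBr) ≈ -9
PhCH₂–Cl loses Cl⁻: pKₐ(HCl) ≈ -7
PhCH₂–ONO₂ loses NO₃⁻: pKₐ(HNO₃) ≈ -1.3
PhCH₂–OPO(OH)₂ loses H₂PO₄⁻: pKₐ(H₃PO₄) ≈ 2.1
PhCH₂–OAc loses AcO⁻: pKₐ(CH₃COOH) ≈ 4.8

PhCH₂–OTf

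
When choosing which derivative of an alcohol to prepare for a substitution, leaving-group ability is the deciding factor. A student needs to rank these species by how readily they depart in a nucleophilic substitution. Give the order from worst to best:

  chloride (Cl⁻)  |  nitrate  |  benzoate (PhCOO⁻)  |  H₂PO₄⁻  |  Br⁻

Rank by basicity of the departing species: weakest base leaves most easily.
Br⁻: pKₐ(HBr) ≈ -9
chloride (Cl⁻): pKₐ(HCl) ≈ -7 — moderately weak base
nitrate: pKₐ(HNO₃) ≈ -1.3 — resonance-delocalised over three oxygens
H₂PO₄⁻: pKₐ(H₃PO₄) ≈ 2.1 — moderate base; biological leaving group after further activation
benzoate (PhCOO⁻): pKₐ(C₆H₅COOH) ≈ 4.2
The question asks for worst first, so the sequence is read in increasing leaving-group ability.

benzoate (PhCOO⁻) < H₂PO₄⁻ < nitrate < chloride (Cl⁻) < Br⁻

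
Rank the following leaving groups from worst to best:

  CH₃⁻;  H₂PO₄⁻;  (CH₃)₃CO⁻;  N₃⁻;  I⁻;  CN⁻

CH₃⁻ < (CH₃)₃CO⁻ < CN⁻ < N₃⁻ < H₂PO₄⁻ < I⁻

I⁻: pKₐ(HI) ≈ -10 — large, highly polarisable; very weak base
H₂PO₄⁻: pKₐ(H₃PO₄) ≈ 2.1 — moderate base; biological leaving group after further activation
N₃⁻: pKₐ(HN₃) ≈ 4.7 — linear, resonance-stabilised
CN⁻: pKₐ(HCN) ≈ 9.2 — sp carbon stabilises the charge somewhat, but still a poor LG
(CH₃)₃CO⁻: pKₐ(t-BuOH) ≈ 18
CH₃⁻: pKₐ(CH₄) ≈ 48 — unstabilised carbanion; the worst conceivable leaving group
Reversing gives the worst-to-best order requested.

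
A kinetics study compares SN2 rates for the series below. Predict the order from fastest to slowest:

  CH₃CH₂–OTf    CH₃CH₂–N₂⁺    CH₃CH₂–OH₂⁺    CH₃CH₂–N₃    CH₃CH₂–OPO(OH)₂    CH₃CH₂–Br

CH₃CH₂–N₂⁺ > CH₃CH₂–OTf > CH₃CH₂–Br > CH₃CH₂–OH₂⁺ > CH₃CH₂–OPO(OH)₂ > CH₃CH₂–N₃

With the same alkyl group throughout, only the leaving group differentiates the rates.
The more stable X⁻ (or X) is on its own — i.e. the weaker a base it is — the better a leaving group it makes.
CH₃CH₂–N₂⁺ loses N₂: no meaningful conjugate acid; N₂ departs as an exceptionally stable neutral molecule
CH₃CH₂–OTf loses OTf⁻: pKₐ(CF₃SO₃H (triflic acid)) ≈ -14
CH₃CH₂–Br loses Br⁻: pKₐ(HBr) ≈ -9
CH₃CH₂–OH₂⁺ loses H₂O: pKₐ(H₃O⁺) ≈ -1.7
CH₃CH₂–OPO(OH)₂ loses H₂PO₄⁻: pKₐ(H₃PO₄) ≈ 2.1
CH₃CH₂–N₃ loses N₃⁻: pKₐ(HN₃) ≈ 4.7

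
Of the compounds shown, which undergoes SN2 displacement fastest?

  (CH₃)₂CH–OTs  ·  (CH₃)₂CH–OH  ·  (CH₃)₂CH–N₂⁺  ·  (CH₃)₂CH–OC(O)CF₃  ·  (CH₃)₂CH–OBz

Identical carbon frameworks mean the comparison reduces to leaving-group quality.
Rank by basicity of the departing species: weakest base leaves most easily.
(CH₃)₂CH–N₂⁺ loses N₂: no meaningful conjugate acid; N₂ departs as an exceptionally stable neutral molecule
(CH₃)₂CH–OTs loses OTs⁻: pKₐ(p-CH₃C₆H₄SO₃H (TsOH)) ≈ -2.8
(CH₃)₂CH–OC(O)CF₃ loses CF₃COO⁻: pKₐ(CF₃COOH) ≈ 0.2
(CH₃)₂CH–OBz loses PhCOO⁻: pKₐ(C₆H₅COOH) ≈ 4.2
(CH₃)₂CH–OH loses OH⁻: pKₐ(H₂O) ≈ 15.7

(CH₃)₂CH–N₂⁺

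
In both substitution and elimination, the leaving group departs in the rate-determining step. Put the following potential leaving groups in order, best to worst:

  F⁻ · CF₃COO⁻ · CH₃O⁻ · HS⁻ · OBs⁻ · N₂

N₂ > OBs⁻ > CF₃COO⁻ > F⁻ > HS⁻ > CH₃O⁻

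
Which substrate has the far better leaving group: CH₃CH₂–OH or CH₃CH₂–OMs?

From CH₃CH₂–OH the departing group would be OH⁻ (pKₐ(H₂O) ≈ 15.7). Strong base; essentially never leaves without prior activation.
From CH₃CH₂–OMs the leaving group is OMs⁻ (pKₐ(CH₃SO₃H (MsOH)) ≈ -1.9). Resonance-delocalised alkanesulfonate.
(In practice CH₃CH₂–OMs is made from CH₃CH₂–OH by treatment with MsCl / Et₃N, converting the hydroxyl into a mesylate.)

CH₃CH₂–OMs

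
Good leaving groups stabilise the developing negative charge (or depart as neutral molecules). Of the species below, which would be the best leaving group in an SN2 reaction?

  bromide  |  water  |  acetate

Rank by basicity of the departing species: weakest base leaves most easily.
bromide: pKₐ(HBr) ≈ -9
water: pKₐ(H₃O⁺) ≈ -1.7
acetate: pKₐ(CH₃COOH) ≈ 4.8

bromide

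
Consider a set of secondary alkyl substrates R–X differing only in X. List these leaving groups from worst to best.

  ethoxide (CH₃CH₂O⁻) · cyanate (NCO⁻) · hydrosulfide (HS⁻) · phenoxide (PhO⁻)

ethoxide (CH₃CH₂O⁻) < phenoxide (PhO⁻) < hydrosulfide (HS⁻) < cyanate (NCO⁻)

cyanate (NCO⁻): pKₐ(HOCN) ≈ 3.5 — resonance between N and O
hydrosulfide (HS⁻): pKₐ(H₂S) ≈ 7
phenoxide (PhO⁻): pKₐ(C₆H₅OH (phenol)) ≈ 10 — resonance into the ring helps, but still a poor LG
ethoxide (CH₃CH₂O⁻): pKₐ(CH₃CH₂OH) ≈ 16
Listed from poorest to best leaving group as asked.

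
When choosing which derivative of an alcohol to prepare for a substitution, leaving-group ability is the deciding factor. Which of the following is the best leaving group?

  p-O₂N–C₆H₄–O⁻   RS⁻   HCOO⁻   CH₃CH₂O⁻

HCOO⁻

A good leaving group is a weak base: the lower the pKₐ of its conjugate acid, the more readily it departs.
HCOO⁻: pKₐ(HCOOH) ≈ 3.8
p-O₂N–C₆H₄–O⁻: pKₐ(p-nitrophenol) ≈ 7.2
RS⁻: pKₐ(RSH (a thiol)) ≈ 10.5
CH₃CH₂O⁻: pKₐ(CH₃CH₂OH) ≈ 16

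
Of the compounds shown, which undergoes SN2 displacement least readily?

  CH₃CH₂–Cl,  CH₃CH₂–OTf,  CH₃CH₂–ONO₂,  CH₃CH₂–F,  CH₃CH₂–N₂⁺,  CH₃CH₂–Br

The skeletons are identical, so relative rate is governed entirely by leaving-group ability.
Rank by basicity of the departing species: weakest base leaves most easily.
CH₃CH₂–N₂⁺ loses N₂: no meaningful conjugate acid; N₂ departs as an exceptionally stable neutral molecule
CH₃CH₂–OTf loses OTf⁻: pKₐ(CF₃SO₃H (triflic acid)) ≈ -14
CH₃CH₂–Br loses Br⁻: pKₐ(HBr) ≈ -9
CH₃CH₂–Cl loses Cl⁻: pKₐ(HCl) ≈ -7
CH₃CH₂–ONO₂ loses NO₃⁻: pKₐ(HNO₃) ≈ -1.3
CH₃CH₂–F loses F⁻: pKₐ(HF) ≈ 3.2

CH₃CH₂–F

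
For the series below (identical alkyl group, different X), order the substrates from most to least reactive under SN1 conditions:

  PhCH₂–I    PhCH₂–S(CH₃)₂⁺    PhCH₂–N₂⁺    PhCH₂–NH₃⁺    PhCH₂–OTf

PhCH₂–N₂⁺ > PhCH₂–OTf > PhCH₂–I > PhCH₂–S(CH₃)₂⁺ > PhCH₂–NH₃⁺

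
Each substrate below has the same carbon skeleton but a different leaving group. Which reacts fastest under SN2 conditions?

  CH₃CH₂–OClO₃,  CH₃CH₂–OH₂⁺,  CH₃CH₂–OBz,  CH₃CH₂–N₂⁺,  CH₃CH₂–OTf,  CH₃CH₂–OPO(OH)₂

The skeletons are identical, so relative rate is governed entirely by leaving-group ability.
Leaving-group ability tracks the stability of the departed species; conjugate-acid pKₐ is the usual yardstick (lower pKₐ → better LG).
CH₃CH₂–N₂⁺ loses N₂: no meaningful conjugate acid; N₂ departs as an exceptionally stable neutral molecule
CH₃CH₂–OTf loses OTf⁻: pKₐ(CF₃SO₃H (triflic acid)) ≈ -14
CH₃CH₂–OClO₃ loses ClO₄⁻: pKₐ(HClO₄) ≈ -10
CH₃CH₂–OH₂⁺ loses H₂O: pKₐ(H₃O⁺) ≈ -1.7
CH₃CH₂–OPO(OH)₂ loses H₂PO₄⁻: pKₐ(H₃PO₄) ≈ 2.1
CH₃CH₂–OBz loses PhCOO⁻: pKₐ(C₆H₅COOH) ≈ 4.2

CH₃CH₂–N₂⁺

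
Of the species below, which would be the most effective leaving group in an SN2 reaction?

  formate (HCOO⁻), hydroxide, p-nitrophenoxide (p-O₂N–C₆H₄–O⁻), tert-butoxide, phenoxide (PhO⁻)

The more stable X⁻ (or X) is on its own — i.e. the weaker a base it is — the better a leaving group it makes.
formate (HCOO⁻): pKₐ(HCOOH) ≈ 3.8
p-nitrophenoxide (p-O₂N–C₆H₄–O⁻): pKₐ(p-nitrophenol) ≈ 7.2
phenoxide (PhO⁻): pKₐ(C₆H₅OH (phenol)) ≈ 10
hydroxide: pKₐ(H₂O) ≈ 15.7
tert-butoxide: pKₐ(t-BuOH) ≈ 18

formate (HCOO⁻)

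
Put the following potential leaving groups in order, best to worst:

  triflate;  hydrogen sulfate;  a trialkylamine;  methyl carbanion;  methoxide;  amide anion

triflate > hydrogen sulfate > a trialkylamine > methoxide > amide anion > methyl carbanion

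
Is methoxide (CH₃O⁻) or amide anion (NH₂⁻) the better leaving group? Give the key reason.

methoxide (CH₃O⁻) is the better leaving group.
pKₐ(CH₃OH) ≈ 15.5 versus pKₐ(NH₃) ≈ 38: methoxide (CH₃O⁻) is the much weaker base.
Strong base; alkoxides do not leave unassisted.

methoxide (CH₃O⁻)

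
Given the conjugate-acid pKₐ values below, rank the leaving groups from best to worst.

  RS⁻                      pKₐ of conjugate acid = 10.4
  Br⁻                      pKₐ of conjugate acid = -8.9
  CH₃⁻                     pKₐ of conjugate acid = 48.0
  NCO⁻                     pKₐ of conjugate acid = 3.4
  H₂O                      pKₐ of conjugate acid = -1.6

Lower conjugate-acid pKₐ ⇒ weaker base ⇒ better leaving group.
Sorting by the given values: Br⁻ (-8.9), H₂O (-1.6), NCO⁻ (3.4), RS⁻ (10.4), CH₃⁻ (48.0).

Br⁻ > H₂O > NCO⁻ > RS⁻ > CH₃⁻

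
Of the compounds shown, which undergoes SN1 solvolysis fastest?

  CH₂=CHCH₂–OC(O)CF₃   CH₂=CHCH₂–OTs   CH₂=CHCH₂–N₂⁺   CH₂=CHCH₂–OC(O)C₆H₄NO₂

Same R in every case — rank the leaving groups.
Leaving-group ability tracks the stability of the departed species; conjugate-acid pKₐ is the usual yardstick (lower pKₐ → better LG).
CH₂=CHCH₂–N₂⁺ loses N₂: no meaningful conjugate acid; N₂ departs as an exceptionally stable neutral molecule
CH₂=CHCH₂–OTs loses OTs⁻: pKₐ(p-CH₃C₆H₄SO₃H (TsOH)) ≈ -2.8
CH₂=CHCH₂–OC(O)CF₃ loses CF₃COO⁻: pKₐ(CF₃COOH) ≈ 0.2
CH₂=CHCH₂–OC(O)C₆H₄NO₂ loses p-O₂N–C₆H₄–COO⁻: pKₐ(p-nitrobenzoic acid) ≈ 3.4

CH₂=CHCH₂–N₂⁺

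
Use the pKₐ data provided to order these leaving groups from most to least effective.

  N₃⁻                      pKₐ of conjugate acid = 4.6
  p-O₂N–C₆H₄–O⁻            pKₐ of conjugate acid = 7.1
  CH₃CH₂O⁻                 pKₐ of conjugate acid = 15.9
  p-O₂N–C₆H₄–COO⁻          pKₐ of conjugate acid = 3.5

Lower conjugate-acid pKₐ ⇒ weaker base ⇒ better leaving group.
Sorting by the given values: p-O₂N–C₆H₄–COO⁻ (3.5), N₃⁻ (4.6), p-O₂N–C₆H₄–O⁻ (7.1), CH₃CH₂O⁻ (15.9).

p-O₂N–C₆H₄–COO⁻ > N₃⁻ > p-O₂N–C₆H₄–O⁻ > CH₃CH₂O⁻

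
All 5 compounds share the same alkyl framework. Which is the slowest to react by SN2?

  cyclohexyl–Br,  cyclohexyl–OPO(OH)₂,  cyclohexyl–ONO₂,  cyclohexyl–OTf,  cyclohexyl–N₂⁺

With the same alkyl group throughout, only the leaving group differentiates the rates.
The more stable X⁻ (or X) is on its own — i.e. the weaker a base it is — the better a leaving group it makes.
cyclohexyl–N₂⁺ loses N₂: no meaningful conjugate acid; N₂ departs as an exceptionally stable neutral molecule
cyclohexyl–OTf loses OTf⁻: pKₐ(CF₃SO₃H (triflic acid)) ≈ -14
cyclohexyl–Br loses Br⁻: pKₐ(HBr) ≈ -9
cyclohexyl–ONO₂ loses NO₃⁻: pKₐ(HNO₃) ≈ -1.3
cyclohexyl–OPO(OH)₂ loses H₂PO₄⁻: pKₐ(H₃PO₄) ≈ 2.1

cyclohexyl–OPO(OH)₂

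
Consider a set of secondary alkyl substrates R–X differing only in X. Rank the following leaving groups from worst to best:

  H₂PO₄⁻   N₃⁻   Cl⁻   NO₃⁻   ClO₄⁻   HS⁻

HS⁻ < N₃⁻ < H₂PO₄⁻ < NO₃⁻ < Cl⁻ < ClO₄⁻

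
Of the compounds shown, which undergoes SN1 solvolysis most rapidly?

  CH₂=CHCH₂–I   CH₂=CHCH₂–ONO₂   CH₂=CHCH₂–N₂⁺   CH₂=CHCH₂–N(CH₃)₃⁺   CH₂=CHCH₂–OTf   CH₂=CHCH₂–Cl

Identical carbon frameworks mean the comparison reduces to leaving-group quality.
A good leaving group is a weak base: the lower the pKₐ of its conjugate acid, the more readily it departs.
CH₂=CHCH₂–N₂⁺ loses N₂: no meaningful conjugate acid; N₂ departs as an exceptionally stable neutral molecule
CH₂=CHCH₂–OTf loses OTf⁻: pKₐ(CF₃SO₃H (triflic acid)) ≈ -14
CH₂=CHCH₂–I loses I⁻: pKₐ(HI) ≈ -10
CH₂=CHCH₂–Cl loses Cl⁻: pKₐ(HCl) ≈ -7
CH₂=CHCH₂–ONO₂ loses NO₃⁻: pKₐ(HNO₃) ≈ -1.3
CH₂=CHCH₂–N(CH₃)₃⁺ loses NR'₃: pKₐ(R'₃NH⁺) ≈ 10.7

CH₂=CHCH₂–N₂⁺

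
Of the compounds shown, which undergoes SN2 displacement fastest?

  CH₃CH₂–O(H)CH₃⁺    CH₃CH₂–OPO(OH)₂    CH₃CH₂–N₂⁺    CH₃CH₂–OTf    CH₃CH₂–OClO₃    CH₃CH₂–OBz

CH₃CH₂–N₂⁺

The skeletons are identical, so relative rate is governed entirely by leaving-group ability.
A good leaving group is a weak base: the lower the pKₐ of its conjugate acid, the more readily it departs.
CH₃CH₂–N₂⁺ loses N₂: no meaningful conjugate acid; N₂ departs as an exceptionally stable neutral molecule
CH₃CH₂–OTf loses OTf⁻: pKₐ(CF₃SO₃H (triflic acid)) ≈ -14
CH₃CH₂–OClO₃ loses ClO₄⁻: pKₐ(HClO₄) ≈ -10
CH₃CH₂–O(H)CH₃⁺ loses R'OH: pKₐ(R'OH₂⁺) ≈ -2.4
CH₃CH₂–OPO(OH)₂ loses H₂PO₄⁻: pKₐ(H₃PO₄) ≈ 2.1
CH₃CH₂–OBz loses PhCOO⁻: pKₐ(C₆H₅COOH) ≈ 4.2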